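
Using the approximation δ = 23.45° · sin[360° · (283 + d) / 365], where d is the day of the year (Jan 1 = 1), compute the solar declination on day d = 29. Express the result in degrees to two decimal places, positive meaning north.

-18.55°

360 × (283 + 29) / 365 = 307.726°; sin(307.726°) = -0.7909.
δ = 23.45 × -0.7909 = -18.547° ≈ -18.55°.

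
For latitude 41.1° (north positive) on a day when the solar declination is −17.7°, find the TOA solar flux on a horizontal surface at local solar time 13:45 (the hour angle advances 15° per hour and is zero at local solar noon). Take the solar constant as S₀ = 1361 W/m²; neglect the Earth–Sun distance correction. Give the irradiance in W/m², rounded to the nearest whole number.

604 W/m²

Hour angle H = 15° × (13.75 − 12) = 26.25°.
cos θ_z = sin(41.1°) sin(-17.7°) + cos(41.1°) cos(-17.7°) cos(26.25°) = -0.1999 + 0.6439 = 0.4440.
Top-of-atmosphere irradiance = S₀ cos θ_z = 1361 × 0.4440 = 604.28 W/m².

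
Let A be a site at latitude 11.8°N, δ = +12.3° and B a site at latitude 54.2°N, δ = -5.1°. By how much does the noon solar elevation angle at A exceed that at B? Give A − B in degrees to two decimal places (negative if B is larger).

+58.80°

A: 90° − |11.8 − (12.3)| = 89.50°.
B: 90° − |54.2 − (-5.1)| = 30.70°.
A − B = 89.50 − 30.70 = 58.80°.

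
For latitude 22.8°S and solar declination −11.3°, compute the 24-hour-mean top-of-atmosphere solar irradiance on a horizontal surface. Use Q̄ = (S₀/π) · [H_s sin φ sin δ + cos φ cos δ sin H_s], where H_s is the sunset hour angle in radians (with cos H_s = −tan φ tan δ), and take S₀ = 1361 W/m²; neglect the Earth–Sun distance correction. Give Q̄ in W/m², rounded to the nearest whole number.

445 W/m²

The sunset hour angle satisfies cos H_s = −tan φ tan δ = -0.0840, giving H_s = 94.82°. In radians, H_s = 1.6549.
H_s sin φ sin δ = 1.6549 × -0.3875 × -0.1959 = 0.1256.
cos φ cos δ sin H_s = 0.9219 × 0.9806 × 0.9965 = 0.9009.
Q̄ = (1361/π) × (0.1256 + 0.9009) = 433.22 × 1.0265 = 444.70 W/m².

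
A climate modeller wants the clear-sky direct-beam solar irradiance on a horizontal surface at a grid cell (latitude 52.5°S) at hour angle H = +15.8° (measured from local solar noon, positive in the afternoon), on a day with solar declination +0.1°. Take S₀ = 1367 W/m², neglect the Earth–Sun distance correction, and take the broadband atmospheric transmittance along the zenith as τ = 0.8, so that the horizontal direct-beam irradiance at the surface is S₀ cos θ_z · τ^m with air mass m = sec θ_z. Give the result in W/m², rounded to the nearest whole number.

With φ = -52.5°, δ = 0.1°, H = 15.80°: sin φ sin δ = -0.0014, cos φ cos δ cos H = 0.5858, so cos θ_z = 0.5844.
Air mass m = 1/cos θ_z = 1/0.5844 = 1.711; τ^m = 0.8^1.711 = 0.6826.
Surface direct beam = 1367 × 0.5844 × 0.6826 = 545.31 W/m².

545 W/m²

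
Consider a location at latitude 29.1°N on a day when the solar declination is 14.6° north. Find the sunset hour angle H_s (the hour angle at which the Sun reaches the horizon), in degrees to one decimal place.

cos H_s = −tan(29.1°) · tan(14.6°) = -0.1450, so H_s = arccos(-0.1450) = 98.34°.

98.3°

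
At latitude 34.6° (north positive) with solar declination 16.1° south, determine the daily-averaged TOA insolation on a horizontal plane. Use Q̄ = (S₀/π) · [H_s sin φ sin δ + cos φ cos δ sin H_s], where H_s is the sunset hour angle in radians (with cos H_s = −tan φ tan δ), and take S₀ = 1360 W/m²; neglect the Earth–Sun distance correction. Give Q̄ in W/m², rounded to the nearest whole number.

242 W/m²

The sunset hour angle satisfies cos H_s = −tan φ tan δ = 0.1991, giving H_s = 78.52°. In radians, H_s = 1.3704.
H_s sin φ sin δ = 1.3704 × 0.5678 × -0.2773 = -0.2158.
cos φ cos δ sin H_s = 0.8231 × 0.9608 × 0.9800 = 0.7750.
Q̄ = (1360/π) × (-0.2158 + 0.7750) = 432.90 × 0.5592 = 242.08 W/m².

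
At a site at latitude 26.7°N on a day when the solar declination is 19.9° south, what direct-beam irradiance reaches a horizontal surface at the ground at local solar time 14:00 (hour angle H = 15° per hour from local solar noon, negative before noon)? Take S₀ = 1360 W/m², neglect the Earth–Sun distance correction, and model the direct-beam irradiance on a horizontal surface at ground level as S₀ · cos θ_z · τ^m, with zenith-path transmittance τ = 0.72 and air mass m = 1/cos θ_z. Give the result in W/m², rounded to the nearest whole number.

Hour angle H = 15° × (14 − 12) = 30.00°.
cos θ_z = sin φ sin δ + cos φ cos δ cos H = (0.4493)(-0.3404) + (0.8934)(0.9403)(0.8660) = 0.5746.
Air mass m = 1/cos θ_z = 1/0.5746 = 1.740; τ^m = 0.72^1.740 = 0.5646.
Surface direct beam = 1360 × 0.5746 × 0.5646 = 441.21 W/m².

441 W/m²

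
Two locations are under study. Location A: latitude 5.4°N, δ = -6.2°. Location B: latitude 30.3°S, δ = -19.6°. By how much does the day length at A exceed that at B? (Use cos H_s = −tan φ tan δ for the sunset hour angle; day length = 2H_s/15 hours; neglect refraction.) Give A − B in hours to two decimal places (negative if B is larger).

A: H_s = arccos(−tan 5.4° · tan -6.2°) = 89.41°, so 2H_s/15 = 11.9213 h.
B: H_s = arccos(−tan -30.3° · tan -19.6°) = 102.01°, so 2H_s/15 = 13.6013 h.
A − B = 11.9213 − 13.6013 = -1.6800 h.

-1.68 h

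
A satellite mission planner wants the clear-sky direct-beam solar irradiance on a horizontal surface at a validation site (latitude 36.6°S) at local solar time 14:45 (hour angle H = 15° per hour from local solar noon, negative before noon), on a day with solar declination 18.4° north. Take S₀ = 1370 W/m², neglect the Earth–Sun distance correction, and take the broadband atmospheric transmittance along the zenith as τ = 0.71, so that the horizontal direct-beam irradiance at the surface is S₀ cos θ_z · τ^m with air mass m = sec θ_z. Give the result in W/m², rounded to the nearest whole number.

Hour angle H = 15° × (14.75 − 12) = 41.25°.
cos θ_z = sin(-36.6°) sin(18.4°) + cos(-36.6°) cos(18.4°) cos(41.25°) = -0.1882 + 0.5727 = 0.3845.
Air mass m = 1/cos θ_z = 1/0.3845 = 2.601; τ^m = 0.71^2.601 = 0.4103.
Surface direct beam = 1370 × 0.3845 × 0.4103 = 216.13 W/m².

216 W/m²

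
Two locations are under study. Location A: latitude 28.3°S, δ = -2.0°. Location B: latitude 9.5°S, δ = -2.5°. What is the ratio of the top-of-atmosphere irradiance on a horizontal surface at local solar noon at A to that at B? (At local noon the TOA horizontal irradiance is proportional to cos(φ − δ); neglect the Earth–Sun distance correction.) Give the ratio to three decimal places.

A: cos θ_z = cos(-28.3° − (-2.0°)) = 0.8965.
B: cos θ_z = cos(-9.5° − (-2.5°)) = 0.9925.
Ratio A/B = 0.8965 / 0.9925 = 0.9033.

0.903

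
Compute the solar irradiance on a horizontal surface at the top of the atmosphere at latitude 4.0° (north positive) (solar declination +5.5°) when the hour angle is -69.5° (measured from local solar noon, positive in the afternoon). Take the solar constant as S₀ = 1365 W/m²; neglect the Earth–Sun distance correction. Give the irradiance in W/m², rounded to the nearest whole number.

With φ = 4.0°, δ = 5.5°, H = -69.50°: sin φ sin δ = 0.0067, cos φ cos δ cos H = 0.3477, so cos θ_z = 0.3544.
Top-of-atmosphere irradiance = S₀ cos θ_z = 1365 × 0.3544 = 483.76 W/m².

484 W/m²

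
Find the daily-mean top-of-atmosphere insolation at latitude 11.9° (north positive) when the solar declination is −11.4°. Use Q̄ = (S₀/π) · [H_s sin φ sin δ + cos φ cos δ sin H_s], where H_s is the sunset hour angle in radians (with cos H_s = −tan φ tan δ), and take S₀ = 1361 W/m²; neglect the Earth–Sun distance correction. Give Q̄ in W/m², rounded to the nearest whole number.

388 W/m²

The sunset hour angle satisfies cos H_s = −tan φ tan δ = 0.0425, giving H_s = 87.56°. In radians, H_s = 1.5282.
H_s sin φ sin δ = 1.5282 × 0.2062 × -0.1977 = -0.0623.
cos φ cos δ sin H_s = 0.9785 × 0.9803 × 0.9991 = 0.9584.
Q̄ = (1361/π) × (-0.0623 + 0.9584) = 433.22 × 0.8961 = 388.21 W/m².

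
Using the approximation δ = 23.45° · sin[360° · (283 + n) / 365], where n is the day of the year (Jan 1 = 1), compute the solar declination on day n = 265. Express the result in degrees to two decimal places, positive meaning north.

-0.20°

360 × (283 + 265) / 365 = 540.493°; sin(540.493°) = -0.0086.
δ = 23.45 × -0.0086 = -0.202° ≈ -0.20°.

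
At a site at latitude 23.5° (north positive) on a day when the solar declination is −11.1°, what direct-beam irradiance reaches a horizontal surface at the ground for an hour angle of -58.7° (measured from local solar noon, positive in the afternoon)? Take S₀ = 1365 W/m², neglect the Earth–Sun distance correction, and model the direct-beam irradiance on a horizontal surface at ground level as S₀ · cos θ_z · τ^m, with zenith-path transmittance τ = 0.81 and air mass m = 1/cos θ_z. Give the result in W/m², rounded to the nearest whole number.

311 W/m²

With φ = 23.5°, δ = -11.1°, H = -58.70°: sin φ sin δ = -0.0768, cos φ cos δ cos H = 0.4675, so cos θ_z = 0.3907.
Air mass m = 1/cos θ_z = 1/0.3907 = 2.560; τ^m = 0.81^2.560 = 0.5831.
Surface direct beam = 1365 × 0.3907 × 0.5831 = 310.97 W/m².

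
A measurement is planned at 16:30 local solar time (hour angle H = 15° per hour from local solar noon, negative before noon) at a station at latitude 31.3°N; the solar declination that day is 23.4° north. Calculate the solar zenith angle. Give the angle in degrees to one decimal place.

59.6°

Hour angle H = 15° × (16.5 − 12) = 67.50°.
cos θ_z = sin φ sin δ + cos φ cos δ cos H = (0.5195)(0.3971) + (0.8545)(0.9178)(0.3827) = 0.5064.
θ_z = arccos(0.5064) = 59.58°.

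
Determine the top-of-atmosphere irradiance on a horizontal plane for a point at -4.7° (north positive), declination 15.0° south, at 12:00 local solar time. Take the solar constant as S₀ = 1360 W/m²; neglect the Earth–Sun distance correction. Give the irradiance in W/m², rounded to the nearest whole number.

1338 W/m²

Hour angle H = 15° × (12 − 12) = 0.00°.
cos θ_z = sin φ sin δ + cos φ cos δ cos H = (-0.0819)(-0.2588) + (0.9966)(0.9659)(1.0000) = 0.9838.
Top-of-atmosphere irradiance = S₀ cos θ_z = 1360 × 0.9838 = 1337.97 W/m².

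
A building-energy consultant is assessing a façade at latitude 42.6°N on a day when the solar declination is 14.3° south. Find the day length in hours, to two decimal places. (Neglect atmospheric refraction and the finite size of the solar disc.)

10.19 hours

cos H_s = −tan(42.6°) · tan(-14.3°) = 0.2344, so H_s = arccos(0.2344) = 76.44°.
Day length = 2 H_s / 15° h⁻¹ = 152.88° / 15 = 10.192 h.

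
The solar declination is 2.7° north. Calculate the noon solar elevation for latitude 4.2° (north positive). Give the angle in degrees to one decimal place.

88.5°

At local solar noon the hour angle is zero, so the elevation is 90° − |φ − δ| = 90° − |4.2° − (2.7°)| = 90° − 1.5° = 88.5°.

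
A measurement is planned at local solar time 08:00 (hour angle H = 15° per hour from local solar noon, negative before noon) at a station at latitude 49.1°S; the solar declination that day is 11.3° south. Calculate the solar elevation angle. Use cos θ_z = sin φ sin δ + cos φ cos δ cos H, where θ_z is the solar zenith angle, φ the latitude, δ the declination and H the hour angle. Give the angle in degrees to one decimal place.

Hour angle H = 15° × (8 − 12) = -60.00°.
cos θ_z = sin(-49.1°) sin(-11.3°) + cos(-49.1°) cos(-11.3°) cos(-60.00°) = 0.1481 + 0.3210 = 0.4691.
θ_z = arccos(0.4691) = 62.02°, so the elevation is 90° − 62.02° = 27.98°.

28.0°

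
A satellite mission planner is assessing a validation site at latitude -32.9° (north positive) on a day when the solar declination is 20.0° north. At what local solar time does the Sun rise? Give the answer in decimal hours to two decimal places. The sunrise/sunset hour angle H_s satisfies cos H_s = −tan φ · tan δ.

6.91 h

−tan φ tan δ = −(-0.6469)(0.3640) = 0.2355; H_s = arccos(0.2355) = 76.38°.
Sunrise is at 12 − H_s/15 = 12 − 5.092 = 6.908 h local solar time.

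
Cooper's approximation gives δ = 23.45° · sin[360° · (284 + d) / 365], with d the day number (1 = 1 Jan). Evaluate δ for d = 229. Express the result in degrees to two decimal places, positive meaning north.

+13.12°

360 × (284 + 229) / 365 = 505.973°; sin(505.973°) = 0.5596.
δ = 23.45 × 0.5596 = 13.123° ≈ +13.12°.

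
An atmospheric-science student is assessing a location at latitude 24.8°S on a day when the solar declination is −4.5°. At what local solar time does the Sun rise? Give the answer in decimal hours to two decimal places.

5.86 h

−tan φ tan δ = −(-0.4621)(-0.0787) = -0.0364; H_s = arccos(-0.0364) = 92.09°.
Sunrise is at 12 − H_s/15 = 12 − 6.139 = 5.861 h local solar time.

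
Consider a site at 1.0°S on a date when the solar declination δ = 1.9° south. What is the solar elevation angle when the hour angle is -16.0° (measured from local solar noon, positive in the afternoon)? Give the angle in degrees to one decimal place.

With φ = -1.0°, δ = -1.9°, H = -16.00°: sin φ sin δ = 0.0006, cos φ cos δ cos H = 0.9606, so cos θ_z = 0.9612.
θ_z = arccos(0.9612) = 16.01°, so the elevation is 90° − 16.01° = 73.99°.

74.0°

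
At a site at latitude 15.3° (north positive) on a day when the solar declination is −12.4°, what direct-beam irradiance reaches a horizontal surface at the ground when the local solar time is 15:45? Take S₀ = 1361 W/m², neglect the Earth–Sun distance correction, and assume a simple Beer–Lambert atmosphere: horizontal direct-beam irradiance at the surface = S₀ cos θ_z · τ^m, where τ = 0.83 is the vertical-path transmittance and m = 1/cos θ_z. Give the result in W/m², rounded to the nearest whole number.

Hour angle H = 15° × (15.75 − 12) = 56.25°.
With φ = 15.3°, δ = -12.4°, H = 56.25°: sin φ sin δ = -0.0567, cos φ cos δ cos H = 0.5234, so cos θ_z = 0.4667.
Air mass m = 1/cos θ_z = 1/0.4667 = 2.143; τ^m = 0.83^2.143 = 0.6708.
Surface direct beam = 1361 × 0.4667 × 0.6708 = 426.08 W/m².

426 W/m²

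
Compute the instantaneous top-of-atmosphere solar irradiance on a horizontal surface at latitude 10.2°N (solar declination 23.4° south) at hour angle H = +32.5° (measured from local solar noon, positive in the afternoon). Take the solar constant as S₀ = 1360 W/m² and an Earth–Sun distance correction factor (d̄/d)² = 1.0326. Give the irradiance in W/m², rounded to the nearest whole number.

971 W/m²

cos θ_z = sin φ sin δ + cos φ cos δ cos H = (0.1771)(-0.3971) + (0.9842)(0.9178)(0.8434) = 0.6915.
Top-of-atmosphere irradiance = S₀ (d̄/d)² cos θ_z = 1360 × 1.0326 × 0.6915 = 971.10 W/m².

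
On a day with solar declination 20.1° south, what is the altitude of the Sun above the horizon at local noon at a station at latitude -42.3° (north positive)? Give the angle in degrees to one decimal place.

At local solar noon the hour angle is zero, so the elevation is 90° − |φ − δ| = 90° − |-42.3° − (-20.1°)| = 90° − 22.2° = 67.8°.

67.8°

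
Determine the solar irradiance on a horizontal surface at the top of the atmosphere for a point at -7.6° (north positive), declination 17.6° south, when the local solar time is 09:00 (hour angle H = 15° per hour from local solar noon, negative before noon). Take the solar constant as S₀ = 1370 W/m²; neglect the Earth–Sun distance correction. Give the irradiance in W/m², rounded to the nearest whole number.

970 W/m²

Hour angle H = 15° × (9 − 12) = -45.00°.
cos θ_z = sin(-7.6°) sin(-17.6°) + cos(-7.6°) cos(-17.6°) cos(-45.00°) = 0.0400 + 0.6681 = 0.7081.
Top-of-atmosphere irradiance = S₀ cos θ_z = 1370 × 0.7081 = 970.10 W/m².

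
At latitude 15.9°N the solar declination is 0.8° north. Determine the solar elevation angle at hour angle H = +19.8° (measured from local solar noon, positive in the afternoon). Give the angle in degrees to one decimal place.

65.3°

cos θ_z = sin(15.9°) sin(0.8°) + cos(15.9°) cos(0.8°) cos(19.80°) = 0.0038 + 0.9048 = 0.9086.
θ_z = arccos(0.9086) = 24.69°, so the elevation is 90° − 24.69° = 65.31°.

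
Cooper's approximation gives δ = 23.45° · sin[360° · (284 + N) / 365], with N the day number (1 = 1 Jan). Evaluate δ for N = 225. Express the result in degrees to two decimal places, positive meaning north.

360 × (284 + 225) / 365 = 502.027°; sin(502.027°) = 0.6153.
δ = 23.45 × 0.6153 = 14.429° ≈ +14.43°.

+14.43°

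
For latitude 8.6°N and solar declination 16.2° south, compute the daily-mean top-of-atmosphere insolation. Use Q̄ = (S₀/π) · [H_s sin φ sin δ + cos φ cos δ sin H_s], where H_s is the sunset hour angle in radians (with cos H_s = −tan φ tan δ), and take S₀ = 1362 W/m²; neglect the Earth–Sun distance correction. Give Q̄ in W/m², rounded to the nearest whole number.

The sunset hour angle satisfies cos H_s = −tan φ tan δ = 0.0439, giving H_s = 87.48°. In radians, H_s = 1.5268.
H_s sin φ sin δ = 1.5268 × 0.1495 × -0.2790 = -0.0637.
cos φ cos δ sin H_s = 0.9888 × 0.9603 × 0.9990 = 0.9486.
Q̄ = (1362/π) × (-0.0637 + 0.9486) = 433.54 × 0.8849 = 383.64 W/m².

384 W/m²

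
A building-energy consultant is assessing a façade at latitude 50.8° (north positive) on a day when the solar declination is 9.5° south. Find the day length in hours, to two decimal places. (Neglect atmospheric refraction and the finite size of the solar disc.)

−tan φ tan δ = −(1.2261)(-0.1673) = 0.2051; H_s = arccos(0.2051) = 78.16°.
Day length = 2 H_s / 15° h⁻¹ = 156.32° / 15 = 10.421 h.

10.42 hours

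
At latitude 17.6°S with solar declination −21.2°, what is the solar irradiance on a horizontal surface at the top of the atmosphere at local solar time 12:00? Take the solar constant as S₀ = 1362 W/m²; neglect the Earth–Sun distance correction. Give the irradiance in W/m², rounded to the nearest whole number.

1359 W/m²

Hour angle H = 15° × (12 − 12) = 0.00°.
cos θ_z = sin φ sin δ + cos φ cos δ cos H = (-0.3024)(-0.3616) + (0.9532)(0.9323)(1.0000) = 0.9980.
Top-of-atmosphere irradiance = S₀ cos θ_z = 1362 × 0.9980 = 1359.28 W/m².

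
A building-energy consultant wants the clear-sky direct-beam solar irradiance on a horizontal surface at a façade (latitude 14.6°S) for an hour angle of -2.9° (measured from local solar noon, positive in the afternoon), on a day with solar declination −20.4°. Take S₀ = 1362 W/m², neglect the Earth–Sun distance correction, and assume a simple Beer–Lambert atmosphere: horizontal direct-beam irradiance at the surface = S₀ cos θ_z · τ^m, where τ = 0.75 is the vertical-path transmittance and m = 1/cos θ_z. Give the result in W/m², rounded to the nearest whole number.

cos θ_z = sin(-14.6°) sin(-20.4°) + cos(-14.6°) cos(-20.4°) cos(-2.90°) = 0.0879 + 0.9059 = 0.9938.
Air mass m = 1/cos θ_z = 1/0.9938 = 1.006; τ^m = 0.75^1.006 = 0.7487.
Surface direct beam = 1362 × 0.9938 × 0.7487 = 1013.41 W/m².

1013 W/m²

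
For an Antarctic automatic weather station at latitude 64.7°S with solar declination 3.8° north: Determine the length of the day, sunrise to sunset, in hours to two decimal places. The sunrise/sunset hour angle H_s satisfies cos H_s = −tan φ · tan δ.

10.92 hours

−tan φ tan δ = −(-2.1155)(0.0664) = 0.1405; H_s = arccos(0.1405) = 81.92°.
Day length = 2 H_s / 15° h⁻¹ = 163.84° / 15 = 10.923 h.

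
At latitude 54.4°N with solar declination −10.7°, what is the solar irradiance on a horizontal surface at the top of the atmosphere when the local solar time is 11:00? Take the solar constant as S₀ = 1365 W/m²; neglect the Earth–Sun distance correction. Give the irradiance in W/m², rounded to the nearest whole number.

Hour angle H = 15° × (11 − 12) = -15.00°.
With φ = 54.4°, δ = -10.7°, H = -15.00°: sin φ sin δ = -0.1510, cos φ cos δ cos H = 0.5525, so cos θ_z = 0.4015.
Top-of-atmosphere irradiance = S₀ cos θ_z = 1365 × 0.4015 = 548.05 W/m².

548 W/m²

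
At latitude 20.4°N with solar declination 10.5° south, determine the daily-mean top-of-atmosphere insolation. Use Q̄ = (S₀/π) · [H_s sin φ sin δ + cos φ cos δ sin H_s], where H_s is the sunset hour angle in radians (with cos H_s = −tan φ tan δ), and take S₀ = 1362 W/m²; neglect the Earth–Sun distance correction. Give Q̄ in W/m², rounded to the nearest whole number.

357 W/m²

−tan φ tan δ = −(0.3719)(-0.1853) = 0.0689; H_s = arccos(0.0689) = 86.05°. In radians, H_s = 1.5019.
H_s sin φ sin δ = 1.5019 × 0.3486 × -0.1822 = -0.0954.
cos φ cos δ sin H_s = 0.9373 × 0.9833 × 0.9976 = 0.9194.
Q̄ = (1362/π) × (-0.0954 + 0.9194) = 433.54 × 0.8240 = 357.24 W/m².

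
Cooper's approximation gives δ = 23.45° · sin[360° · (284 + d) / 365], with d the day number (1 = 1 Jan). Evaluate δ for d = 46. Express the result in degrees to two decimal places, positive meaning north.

-13.29°

360 × (284 + 46) / 365 = 325.479°; sin(325.479°) = -0.5667.
δ = 23.45 × -0.5667 = -13.289° ≈ -13.29°.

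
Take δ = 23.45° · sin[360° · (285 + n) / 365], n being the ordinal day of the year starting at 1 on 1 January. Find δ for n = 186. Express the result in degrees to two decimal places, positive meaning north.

360 × (285 + 186) / 365 = 464.548°; sin(464.548°) = 0.9679.
δ = 23.45 × 0.9679 = 22.697° ≈ +22.70°.

+22.70°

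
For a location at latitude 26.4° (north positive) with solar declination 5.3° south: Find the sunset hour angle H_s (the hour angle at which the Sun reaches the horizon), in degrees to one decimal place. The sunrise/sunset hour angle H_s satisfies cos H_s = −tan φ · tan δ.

−tan φ tan δ = −(0.4964)(-0.0928) = 0.0461; H_s = arccos(0.0461) = 87.36°.

87.4°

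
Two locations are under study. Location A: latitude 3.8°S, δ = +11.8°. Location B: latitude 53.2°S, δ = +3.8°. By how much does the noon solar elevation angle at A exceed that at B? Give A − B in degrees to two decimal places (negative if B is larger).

+41.40°

A: 90° − |-3.8 − (11.8)| = 74.40°.
B: 90° − |-53.2 − (3.8)| = 33.00°.
A − B = 74.40 − 33.00 = 41.40°.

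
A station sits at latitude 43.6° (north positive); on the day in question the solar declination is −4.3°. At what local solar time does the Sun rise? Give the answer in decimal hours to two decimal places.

The sunset hour angle satisfies cos H_s = −tan φ tan δ = 0.0716, giving H_s = 85.89°.
Sunrise is at 12 − H_s/15 = 12 − 5.726 = 6.274 h local solar time.

6.27 h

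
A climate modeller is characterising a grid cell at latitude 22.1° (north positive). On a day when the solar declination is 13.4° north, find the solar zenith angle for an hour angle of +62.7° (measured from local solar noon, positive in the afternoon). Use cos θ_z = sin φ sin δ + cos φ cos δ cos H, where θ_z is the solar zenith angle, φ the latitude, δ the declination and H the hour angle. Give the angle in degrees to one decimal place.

cos θ_z = sin φ sin δ + cos φ cos δ cos H = (0.3762)(0.2317) + (0.9265)(0.9728)(0.4586) = 0.5005.
θ_z = arccos(0.5005) = 59.97°.

60.0°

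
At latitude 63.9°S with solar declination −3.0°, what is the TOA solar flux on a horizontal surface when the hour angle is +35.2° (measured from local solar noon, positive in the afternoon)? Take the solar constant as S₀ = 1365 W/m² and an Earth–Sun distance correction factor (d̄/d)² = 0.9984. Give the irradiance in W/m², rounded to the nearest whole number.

cos θ_z = sin(-63.9°) sin(-3.0°) + cos(-63.9°) cos(-3.0°) cos(35.20°) = 0.0470 + 0.3590 = 0.4060.
Top-of-atmosphere irradiance = S₀ (d̄/d)² cos θ_z = 1365 × 0.9984 × 0.4060 = 553.30 W/m².

553 W/m²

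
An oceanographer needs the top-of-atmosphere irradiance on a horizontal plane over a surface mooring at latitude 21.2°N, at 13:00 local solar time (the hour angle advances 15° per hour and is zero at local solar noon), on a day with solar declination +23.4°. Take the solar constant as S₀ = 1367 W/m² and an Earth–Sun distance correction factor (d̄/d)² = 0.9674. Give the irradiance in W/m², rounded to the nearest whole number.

1283 W/m²

Hour angle H = 15° × (13 − 12) = 15.00°.
cos θ_z = sin φ sin δ + cos φ cos δ cos H = (0.3616)(0.3971) + (0.9323)(0.9178)(0.9659) = 0.9701.
Top-of-atmosphere irradiance = S₀ (d̄/d)² cos θ_z = 1367 × 0.9674 × 0.9701 = 1282.89 W/m².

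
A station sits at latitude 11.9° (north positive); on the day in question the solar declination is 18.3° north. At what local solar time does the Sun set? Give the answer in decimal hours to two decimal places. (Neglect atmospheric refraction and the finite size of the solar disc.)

18.27 h

The sunset hour angle satisfies cos H_s = −tan φ tan δ = -0.0697, giving H_s = 94.00°.
Sunset is at 12 + H_s/15 = 12 + 6.267 = 18.267 h local solar time.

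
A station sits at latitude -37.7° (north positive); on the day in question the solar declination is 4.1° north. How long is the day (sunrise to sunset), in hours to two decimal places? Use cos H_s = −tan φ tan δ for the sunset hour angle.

The sunset hour angle satisfies cos H_s = −tan φ tan δ = 0.0554, giving H_s = 86.82°.
Day length = 2 H_s / 15° h⁻¹ = 173.64° / 15 = 11.576 h.

11.58 hours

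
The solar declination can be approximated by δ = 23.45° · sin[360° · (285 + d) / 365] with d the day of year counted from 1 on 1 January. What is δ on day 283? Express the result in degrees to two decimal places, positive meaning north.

-8.10°

360 × (285 + 283) / 365 = 560.219°; sin(560.219°) = -0.3456.
δ = 23.45 × -0.3456 = -8.104° ≈ -8.10°.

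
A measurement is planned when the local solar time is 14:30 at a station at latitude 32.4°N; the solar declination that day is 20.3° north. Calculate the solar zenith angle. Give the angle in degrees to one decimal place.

35.5°

Hour angle H = 15° × (14.5 − 12) = 37.50°.
cos θ_z = sin(32.4°) sin(20.3°) + cos(32.4°) cos(20.3°) cos(37.50°) = 0.1859 + 0.6282 = 0.8141.
θ_z = arccos(0.8141) = 35.50°.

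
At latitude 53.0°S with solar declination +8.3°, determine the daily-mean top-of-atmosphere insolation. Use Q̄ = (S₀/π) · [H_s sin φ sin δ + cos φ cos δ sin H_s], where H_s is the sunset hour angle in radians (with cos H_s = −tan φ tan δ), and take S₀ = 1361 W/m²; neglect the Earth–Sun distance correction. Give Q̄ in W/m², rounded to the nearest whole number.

The sunset hour angle satisfies cos H_s = −tan φ tan δ = 0.1936, giving H_s = 78.84°. In radians, H_s = 1.3760.
H_s sin φ sin δ = 1.3760 × -0.7986 × 0.1444 = -0.1587.
cos φ cos δ sin H_s = 0.6018 × 0.9895 × 0.9811 = 0.5842.
Q̄ = (1361/π) × (-0.1587 + 0.5842) = 433.22 × 0.4255 = 184.34 W/m².

184 W/m²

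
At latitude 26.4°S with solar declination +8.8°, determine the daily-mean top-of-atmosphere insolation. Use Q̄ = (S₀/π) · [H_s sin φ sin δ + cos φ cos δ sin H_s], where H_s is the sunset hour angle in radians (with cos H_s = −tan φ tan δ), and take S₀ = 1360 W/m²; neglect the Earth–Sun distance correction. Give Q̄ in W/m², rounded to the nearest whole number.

338 W/m²

The sunset hour angle satisfies cos H_s = −tan φ tan δ = 0.0768, giving H_s = 85.60°. In radians, H_s = 1.4940.
H_s sin φ sin δ = 1.4940 × -0.4446 × 0.1530 = -0.1016.
cos φ cos δ sin H_s = 0.8957 × 0.9882 × 0.9971 = 0.8826.
Q̄ = (1360/π) × (-0.1016 + 0.8826) = 432.90 × 0.7810 = 338.09 W/m².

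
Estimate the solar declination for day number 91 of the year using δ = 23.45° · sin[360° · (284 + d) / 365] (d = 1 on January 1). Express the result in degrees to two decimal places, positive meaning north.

+4.02°

360 × (284 + 91) / 365 = 369.863°; sin(369.863°) = 0.1713.
δ = 23.45 × 0.1713 = 4.017° ≈ +4.02°.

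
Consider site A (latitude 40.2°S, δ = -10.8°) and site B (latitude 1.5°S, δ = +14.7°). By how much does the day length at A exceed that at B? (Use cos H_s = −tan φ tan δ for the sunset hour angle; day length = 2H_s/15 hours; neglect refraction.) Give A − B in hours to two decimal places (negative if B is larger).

A: H_s = arccos(−tan -40.2° · tan -10.8°) = 99.28°, so 2H_s/15 = 13.2373 h.
B: H_s = arccos(−tan -1.5° · tan 14.7°) = 89.61°, so 2H_s/15 = 11.9480 h.
A − B = 13.2373 − 11.9480 = 1.2893 h.

+1.29 h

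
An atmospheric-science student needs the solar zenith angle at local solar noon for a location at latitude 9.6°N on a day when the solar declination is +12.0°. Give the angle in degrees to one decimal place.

At local solar noon the hour angle is zero, so the zenith angle is |φ − δ| = |9.6° − (12.0°)| = 2.4°.

2.4°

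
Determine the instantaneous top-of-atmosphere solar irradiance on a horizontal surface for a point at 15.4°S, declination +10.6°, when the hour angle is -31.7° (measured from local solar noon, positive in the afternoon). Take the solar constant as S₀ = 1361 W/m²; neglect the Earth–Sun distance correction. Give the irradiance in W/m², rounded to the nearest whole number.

cos θ_z = sin φ sin δ + cos φ cos δ cos H = (-0.2656)(0.1840) + (0.9641)(0.9829)(0.8508) = 0.7574.
Top-of-atmosphere irradiance = S₀ cos θ_z = 1361 × 0.7574 = 1030.82 W/m².

1031 W/m²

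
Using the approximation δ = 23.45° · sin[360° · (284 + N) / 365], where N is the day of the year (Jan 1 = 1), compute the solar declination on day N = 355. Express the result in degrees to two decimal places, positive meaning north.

-23.45°

360 × (284 + 355) / 365 = 630.247°; sin(630.247°) = -1.0000.
δ = 23.45 × -1.0000 = -23.450° ≈ -23.45°.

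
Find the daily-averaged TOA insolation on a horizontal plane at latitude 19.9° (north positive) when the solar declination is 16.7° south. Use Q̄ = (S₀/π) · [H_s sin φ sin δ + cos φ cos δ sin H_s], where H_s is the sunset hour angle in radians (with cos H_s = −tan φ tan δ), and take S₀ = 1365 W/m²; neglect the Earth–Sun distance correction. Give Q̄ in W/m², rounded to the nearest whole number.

−tan φ tan δ = −(0.3620)(-0.3000) = 0.1086; H_s = arccos(0.1086) = 83.77°. In radians, H_s = 1.4621.
H_s sin φ sin δ = 1.4621 × 0.3404 × -0.2874 = -0.1430.
cos φ cos δ sin H_s = 0.9403 × 0.9578 × 0.9941 = 0.8953.
Q̄ = (1365/π) × (-0.1430 + 0.8953) = 434.49 × 0.7523 = 326.87 W/m².

327 W/m²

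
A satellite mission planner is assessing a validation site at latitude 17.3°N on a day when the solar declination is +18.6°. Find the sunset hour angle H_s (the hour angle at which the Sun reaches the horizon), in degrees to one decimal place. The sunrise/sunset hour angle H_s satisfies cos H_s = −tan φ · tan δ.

96.0°

The sunset hour angle satisfies cos H_s = −tan φ tan δ = -0.1048, giving H_s = 96.02°.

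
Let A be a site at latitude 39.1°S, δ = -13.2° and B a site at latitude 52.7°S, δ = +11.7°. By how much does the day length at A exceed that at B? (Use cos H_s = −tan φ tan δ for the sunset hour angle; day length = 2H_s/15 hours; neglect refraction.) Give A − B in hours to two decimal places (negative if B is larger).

+3.57 h

A: H_s = arccos(−tan -39.1° · tan -13.2°) = 100.99°, so 2H_s/15 = 13.4653 h.
B: H_s = arccos(−tan -52.7° · tan 11.7°) = 74.23°, so 2H_s/15 = 9.8973 h.
A − B = 13.4653 − 9.8973 = 3.5680 h.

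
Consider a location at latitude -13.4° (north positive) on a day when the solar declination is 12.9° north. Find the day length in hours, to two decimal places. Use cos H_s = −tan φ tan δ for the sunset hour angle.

The sunset hour angle satisfies cos H_s = −tan φ tan δ = 0.0546, giving H_s = 86.87°.
Day length = 2 H_s / 15° h⁻¹ = 173.74° / 15 = 11.583 h.

11.58 hours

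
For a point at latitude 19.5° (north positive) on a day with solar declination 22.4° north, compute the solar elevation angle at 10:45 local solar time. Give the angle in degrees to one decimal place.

Hour angle H = 15° × (10.75 − 12) = -18.75°.
With φ = 19.5°, δ = 22.4°, H = -18.75°: sin φ sin δ = 0.1272, cos φ cos δ cos H = 0.8253, so cos θ_z = 0.9525.
θ_z = arccos(0.9525) = 17.73°, so the elevation is 90° − 17.73° = 72.27°.

72.3°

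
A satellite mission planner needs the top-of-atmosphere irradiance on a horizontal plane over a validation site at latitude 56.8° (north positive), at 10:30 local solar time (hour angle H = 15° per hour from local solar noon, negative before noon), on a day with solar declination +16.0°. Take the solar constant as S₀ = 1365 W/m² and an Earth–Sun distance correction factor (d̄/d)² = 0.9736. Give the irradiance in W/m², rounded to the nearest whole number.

Hour angle H = 15° × (10.5 − 12) = -22.50°.
cos θ_z = sin φ sin δ + cos φ cos δ cos H = (0.8368)(0.2756) + (0.5476)(0.9613)(0.9239) = 0.7170.
Top-of-atmosphere irradiance = S₀ (d̄/d)² cos θ_z = 1365 × 0.9736 × 0.7170 = 952.87 W/m².

953 W/m²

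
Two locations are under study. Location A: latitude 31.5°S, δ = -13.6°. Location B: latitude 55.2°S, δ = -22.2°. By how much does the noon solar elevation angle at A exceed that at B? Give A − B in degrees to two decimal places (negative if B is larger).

+15.10°

A: 90° − |-31.5 − (-13.6)| = 72.10°.
B: 90° − |-55.2 − (-22.2)| = 57.00°.
A − B = 72.10 − 57.00 = 15.10°.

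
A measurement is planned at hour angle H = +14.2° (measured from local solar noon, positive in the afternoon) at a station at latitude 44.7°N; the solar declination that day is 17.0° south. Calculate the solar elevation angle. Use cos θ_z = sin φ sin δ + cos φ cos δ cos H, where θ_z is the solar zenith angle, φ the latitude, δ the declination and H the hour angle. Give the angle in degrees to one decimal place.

With φ = 44.7°, δ = -17.0°, H = 14.20°: sin φ sin δ = -0.2057, cos φ cos δ cos H = 0.6590, so cos θ_z = 0.4533.
θ_z = arccos(0.4533) = 63.04°, so the elevation is 90° − 63.04° = 26.96°.

27.0°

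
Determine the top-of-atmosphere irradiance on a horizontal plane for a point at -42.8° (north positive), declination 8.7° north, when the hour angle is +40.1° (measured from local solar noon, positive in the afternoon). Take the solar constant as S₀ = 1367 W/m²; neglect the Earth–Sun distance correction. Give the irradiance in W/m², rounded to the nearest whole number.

618 W/m²

cos θ_z = sin φ sin δ + cos φ cos δ cos H = (-0.6794)(0.1513) + (0.7337)(0.9885)(0.7649) = 0.4520.
Top-of-atmosphere irradiance = S₀ cos θ_z = 1367 × 0.4520 = 617.88 W/m².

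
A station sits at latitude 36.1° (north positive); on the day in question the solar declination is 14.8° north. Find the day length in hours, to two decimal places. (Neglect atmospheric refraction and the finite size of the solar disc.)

13.48 hours

The sunset hour angle satisfies cos H_s = −tan φ tan δ = -0.1927, giving H_s = 101.11°.
Day length = 2 H_s / 15° h⁻¹ = 202.22° / 15 = 13.481 h.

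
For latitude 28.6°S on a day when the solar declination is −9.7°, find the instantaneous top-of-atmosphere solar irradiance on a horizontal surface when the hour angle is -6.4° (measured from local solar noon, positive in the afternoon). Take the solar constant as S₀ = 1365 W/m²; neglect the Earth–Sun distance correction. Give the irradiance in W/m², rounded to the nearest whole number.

cos θ_z = sin(-28.6°) sin(-9.7°) + cos(-28.6°) cos(-9.7°) cos(-6.40°) = 0.0807 + 0.8600 = 0.9407.
Top-of-atmosphere irradiance = S₀ cos θ_z = 1365 × 0.9407 = 1284.06 W/m².

1284 W/m²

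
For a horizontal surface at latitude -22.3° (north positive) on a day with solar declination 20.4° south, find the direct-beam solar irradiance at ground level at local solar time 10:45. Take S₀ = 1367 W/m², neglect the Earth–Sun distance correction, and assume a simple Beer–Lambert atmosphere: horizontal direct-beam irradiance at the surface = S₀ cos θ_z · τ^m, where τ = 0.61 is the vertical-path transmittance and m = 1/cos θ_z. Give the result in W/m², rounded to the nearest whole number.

776 W/m²

Hour angle H = 15° × (10.75 − 12) = -18.75°.
cos θ_z = sin(-22.3°) sin(-20.4°) + cos(-22.3°) cos(-20.4°) cos(-18.75°) = 0.1323 + 0.8212 = 0.9535.
Air mass m = 1/cos θ_z = 1/0.9535 = 1.049; τ^m = 0.61^1.049 = 0.5954.
Surface direct beam = 1367 × 0.9535 × 0.5954 = 776.06 W/m².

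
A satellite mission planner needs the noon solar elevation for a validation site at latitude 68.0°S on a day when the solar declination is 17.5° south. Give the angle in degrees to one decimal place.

39.5°

At local solar noon the hour angle is zero, so the elevation is 90° − |φ − δ| = 90° − |-68.0° − (-17.5°)| = 90° − 50.5° = 39.5°.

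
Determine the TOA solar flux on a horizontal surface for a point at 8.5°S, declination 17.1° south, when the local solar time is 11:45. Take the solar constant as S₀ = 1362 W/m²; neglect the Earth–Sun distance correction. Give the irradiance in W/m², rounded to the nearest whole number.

1344 W/m²

Hour angle H = 15° × (11.75 − 12) = -3.75°.
cos θ_z = sin φ sin δ + cos φ cos δ cos H = (-0.1478)(-0.2940) + (0.9890)(0.9558)(0.9979) = 0.9868.
Top-of-atmosphere irradiance = S₀ cos θ_z = 1362 × 0.9868 = 1344.02 W/m².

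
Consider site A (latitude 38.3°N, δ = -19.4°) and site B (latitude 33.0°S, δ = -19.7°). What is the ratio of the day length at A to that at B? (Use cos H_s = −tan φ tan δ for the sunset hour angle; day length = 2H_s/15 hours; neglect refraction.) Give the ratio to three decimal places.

0.714

A: H_s = arccos(−tan 38.3° · tan -19.4°) = 73.85°, so 2H_s/15 = 9.8467 h.
B: H_s = arccos(−tan -33.0° · tan -19.7°) = 103.45°, so 2H_s/15 = 13.7933 h.
Ratio A/B = 9.8467 / 13.7933 = 0.7139.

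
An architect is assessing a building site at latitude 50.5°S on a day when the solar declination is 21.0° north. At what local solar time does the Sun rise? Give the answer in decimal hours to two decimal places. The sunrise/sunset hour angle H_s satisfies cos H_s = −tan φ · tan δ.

−tan φ tan δ = −(-1.2131)(0.3839) = 0.4657; H_s = arccos(0.4657) = 62.24°.
Sunrise is at 12 − H_s/15 = 12 − 4.149 = 7.851 h local solar time.

7.85 h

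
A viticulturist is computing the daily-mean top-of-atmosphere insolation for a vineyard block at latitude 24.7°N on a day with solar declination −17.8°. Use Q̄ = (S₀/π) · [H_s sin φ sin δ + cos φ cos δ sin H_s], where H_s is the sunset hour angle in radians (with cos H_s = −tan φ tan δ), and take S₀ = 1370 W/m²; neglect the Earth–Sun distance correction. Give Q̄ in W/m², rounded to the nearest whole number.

294 W/m²

−tan φ tan δ = −(0.4599)(-0.3211) = 0.1477; H_s = arccos(0.1477) = 81.51°. In radians, H_s = 1.4226.
H_s sin φ sin δ = 1.4226 × 0.4179 × -0.3057 = -0.1817.
cos φ cos δ sin H_s = 0.9085 × 0.9521 × 0.9890 = 0.8555.
Q̄ = (1370/π) × (-0.1817 + 0.8555) = 436.08 × 0.6738 = 293.83 W/m².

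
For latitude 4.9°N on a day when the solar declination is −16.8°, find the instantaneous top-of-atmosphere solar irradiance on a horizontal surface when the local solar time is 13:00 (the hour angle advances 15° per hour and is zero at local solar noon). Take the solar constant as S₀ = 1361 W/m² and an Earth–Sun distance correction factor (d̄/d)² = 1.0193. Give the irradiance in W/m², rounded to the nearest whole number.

1244 W/m²

Hour angle H = 15° × (13 − 12) = 15.00°.
With φ = 4.9°, δ = -16.8°, H = 15.00°: sin φ sin δ = -0.0247, cos φ cos δ cos H = 0.9213, so cos θ_z = 0.8966.
Top-of-atmosphere irradiance = S₀ (d̄/d)² cos θ_z = 1361 × 1.0193 × 0.8966 = 1243.82 W/m².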